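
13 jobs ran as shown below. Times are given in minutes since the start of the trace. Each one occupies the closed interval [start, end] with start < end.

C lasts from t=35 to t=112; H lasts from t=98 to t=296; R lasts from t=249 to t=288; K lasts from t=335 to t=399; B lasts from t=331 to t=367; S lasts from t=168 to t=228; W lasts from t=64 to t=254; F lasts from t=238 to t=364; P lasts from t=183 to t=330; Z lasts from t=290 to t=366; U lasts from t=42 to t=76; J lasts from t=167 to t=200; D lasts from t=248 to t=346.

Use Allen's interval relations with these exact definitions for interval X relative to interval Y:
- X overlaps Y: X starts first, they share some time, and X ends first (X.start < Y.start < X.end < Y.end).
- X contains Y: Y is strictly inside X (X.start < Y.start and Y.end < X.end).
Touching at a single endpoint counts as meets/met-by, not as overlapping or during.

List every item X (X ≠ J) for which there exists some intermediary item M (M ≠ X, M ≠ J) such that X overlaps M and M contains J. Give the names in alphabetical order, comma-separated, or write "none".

Target J = [t=167, t=200].
Intermediaries M with M contains J: H, W.
Via H — items with X overlaps H: C, W.
Via W — items with X overlaps W: C, U.
Union: C, U, W.

C, U, W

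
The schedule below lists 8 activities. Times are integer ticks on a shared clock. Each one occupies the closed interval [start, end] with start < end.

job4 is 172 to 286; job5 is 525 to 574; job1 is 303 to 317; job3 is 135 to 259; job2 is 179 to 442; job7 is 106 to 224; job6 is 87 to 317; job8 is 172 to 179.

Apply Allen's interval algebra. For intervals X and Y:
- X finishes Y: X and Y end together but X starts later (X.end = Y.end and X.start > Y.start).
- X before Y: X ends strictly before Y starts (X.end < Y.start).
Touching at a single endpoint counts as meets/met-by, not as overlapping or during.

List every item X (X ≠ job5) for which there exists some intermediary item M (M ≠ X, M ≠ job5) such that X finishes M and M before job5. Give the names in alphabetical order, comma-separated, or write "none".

job1

Target job5 = [525, 574].
Intermediaries M with M before job5: job1, job2, job3, job4, job6, job7, job8.
Via job1 — items with X finishes job1: none.
Via job2 — items with X finishes job2: none.
Via job3 — items with X finishes job3: none.
Via job4 — items with X finishes job4: none.
Via job6 — items with X finishes job6: job1.
Via job7 — items with X finishes job7: none.
Via job8 — items with X finishes job8: none.
Union: job1.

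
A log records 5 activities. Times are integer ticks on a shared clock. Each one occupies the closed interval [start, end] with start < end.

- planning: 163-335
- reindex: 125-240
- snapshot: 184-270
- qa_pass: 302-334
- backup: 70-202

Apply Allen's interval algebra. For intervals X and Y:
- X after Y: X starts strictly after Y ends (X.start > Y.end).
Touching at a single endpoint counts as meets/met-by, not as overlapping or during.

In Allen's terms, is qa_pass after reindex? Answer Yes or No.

Yes

qa_pass = [302, 334], reindex = [125, 240].
Actual relation of qa_pass to reindex: after.
Asked whether 'after' holds → Yes.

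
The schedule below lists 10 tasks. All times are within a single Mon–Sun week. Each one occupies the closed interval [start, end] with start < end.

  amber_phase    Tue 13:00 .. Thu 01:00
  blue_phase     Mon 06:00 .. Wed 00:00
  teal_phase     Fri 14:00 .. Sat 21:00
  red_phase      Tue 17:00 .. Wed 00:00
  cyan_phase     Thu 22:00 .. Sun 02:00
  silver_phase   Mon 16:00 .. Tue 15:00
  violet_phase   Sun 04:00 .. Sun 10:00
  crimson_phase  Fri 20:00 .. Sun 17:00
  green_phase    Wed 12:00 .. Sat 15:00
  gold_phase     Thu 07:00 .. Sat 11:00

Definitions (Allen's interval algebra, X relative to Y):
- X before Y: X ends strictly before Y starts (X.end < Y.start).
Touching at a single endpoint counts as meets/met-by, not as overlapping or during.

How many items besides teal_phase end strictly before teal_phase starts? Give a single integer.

Target teal_phase = [Fri 14:00, Sat 21:00].
amber_phase [Tue 13:00, Thu 01:00] → before → counts.
blue_phase [Mon 06:00, Wed 00:00] → before → counts.
crimson_phase [Fri 20:00, Sun 17:00] → overlapped-by → no.
cyan_phase [Thu 22:00, Sun 02:00] → contains → no.
gold_phase [Thu 07:00, Sat 11:00] → overlaps → no.
green_phase [Wed 12:00, Sat 15:00] → overlaps → no.
red_phase [Tue 17:00, Wed 00:00] → before → counts.
silver_phase [Mon 16:00, Tue 15:00] → before → counts.
violet_phase [Sun 04:00, Sun 10:00] → after → no.
Total: 4.

4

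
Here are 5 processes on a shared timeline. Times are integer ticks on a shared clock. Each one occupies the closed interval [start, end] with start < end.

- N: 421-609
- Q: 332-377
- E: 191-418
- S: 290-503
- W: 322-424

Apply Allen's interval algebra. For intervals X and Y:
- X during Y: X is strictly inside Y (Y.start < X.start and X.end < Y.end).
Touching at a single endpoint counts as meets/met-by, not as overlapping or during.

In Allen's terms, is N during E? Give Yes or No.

No

N = [421, 609], E = [191, 418].
Actual relation of N to E: after.
Asked whether 'during' holds → No.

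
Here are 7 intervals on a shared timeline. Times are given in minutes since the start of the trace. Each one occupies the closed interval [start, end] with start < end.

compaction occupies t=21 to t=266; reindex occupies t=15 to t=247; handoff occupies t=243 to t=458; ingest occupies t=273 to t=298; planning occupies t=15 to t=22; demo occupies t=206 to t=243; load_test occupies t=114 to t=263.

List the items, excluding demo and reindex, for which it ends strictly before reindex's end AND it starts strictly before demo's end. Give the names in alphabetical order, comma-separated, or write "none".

planning

Conditions: its end is strictly before reindex's end (X.end < t=247) AND its start is strictly before demo's end (X.start < t=243).
compaction: end t=266 < t=247? ✗; start t=21 < t=243? ✓ → no.
handoff: end t=458 < t=247? ✗; start t=243 < t=243? ✗ → no.
ingest: end t=298 < t=247? ✗; start t=273 < t=243? ✗ → no.
load_test: end t=263 < t=247? ✗; start t=114 < t=243? ✓ → no.
planning: end t=22 < t=247? ✓; start t=15 < t=243? ✓ → yes.
Result: planning.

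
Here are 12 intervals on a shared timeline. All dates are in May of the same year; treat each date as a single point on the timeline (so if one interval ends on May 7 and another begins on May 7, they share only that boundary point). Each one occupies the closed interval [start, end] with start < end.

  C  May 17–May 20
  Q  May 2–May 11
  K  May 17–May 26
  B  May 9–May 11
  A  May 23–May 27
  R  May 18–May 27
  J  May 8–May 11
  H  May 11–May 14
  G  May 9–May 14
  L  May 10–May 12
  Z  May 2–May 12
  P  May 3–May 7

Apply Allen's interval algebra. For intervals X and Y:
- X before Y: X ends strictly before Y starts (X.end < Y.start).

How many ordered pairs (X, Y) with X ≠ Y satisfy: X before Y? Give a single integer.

Checking all 132 ordered pairs for relation 'before'; matching pairs in alphabetical order:
(B, A): B before A ✓
(B, C): B before C ✓
(B, K): B before K ✓
(B, R): B before R ✓
(C, A): C before A ✓
(G, A): G before A ✓
(G, C): G before C ✓
(G, K): G before K ✓
(G, R): G before R ✓
(H, A): H before A ✓
(H, C): H before C ✓
(H, K): H before K ✓
(H, R): H before R ✓
(J, A): J before A ✓
(J, C): J before C ✓
(J, K): J before K ✓
(J, R): J before R ✓
(L, A): L before A ✓
(L, C): L before C ✓
(L, K): L before K ✓
(L, R): L before R ✓
(P, A): P before A ✓
(P, B): P before B ✓
(P, C): P before C ✓
... plus 14 further pairs not listed.
Count: 38.

38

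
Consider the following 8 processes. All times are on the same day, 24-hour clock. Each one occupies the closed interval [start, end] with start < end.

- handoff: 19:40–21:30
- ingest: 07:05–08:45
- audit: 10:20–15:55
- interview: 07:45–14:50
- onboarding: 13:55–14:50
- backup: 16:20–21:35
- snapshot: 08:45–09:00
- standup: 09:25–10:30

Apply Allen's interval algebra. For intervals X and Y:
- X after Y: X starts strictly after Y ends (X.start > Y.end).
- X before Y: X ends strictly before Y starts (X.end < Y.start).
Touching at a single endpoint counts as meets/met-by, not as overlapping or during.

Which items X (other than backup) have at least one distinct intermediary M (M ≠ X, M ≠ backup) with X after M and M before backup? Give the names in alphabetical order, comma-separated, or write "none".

Target backup = [16:20, 21:35].
Intermediaries M with M before backup: audit, ingest, interview, onboarding, snapshot, standup.
Via audit — items with X after audit: handoff.
Via ingest — items with X after ingest: audit, handoff, onboarding, standup.
Via interview — items with X after interview: handoff.
Via onboarding — items with X after onboarding: handoff.
Via snapshot — items with X after snapshot: audit, handoff, onboarding, standup.
Via standup — items with X after standup: handoff, onboarding.
Union: audit, handoff, onboarding, standup.

audit, handoff, onboarding, standup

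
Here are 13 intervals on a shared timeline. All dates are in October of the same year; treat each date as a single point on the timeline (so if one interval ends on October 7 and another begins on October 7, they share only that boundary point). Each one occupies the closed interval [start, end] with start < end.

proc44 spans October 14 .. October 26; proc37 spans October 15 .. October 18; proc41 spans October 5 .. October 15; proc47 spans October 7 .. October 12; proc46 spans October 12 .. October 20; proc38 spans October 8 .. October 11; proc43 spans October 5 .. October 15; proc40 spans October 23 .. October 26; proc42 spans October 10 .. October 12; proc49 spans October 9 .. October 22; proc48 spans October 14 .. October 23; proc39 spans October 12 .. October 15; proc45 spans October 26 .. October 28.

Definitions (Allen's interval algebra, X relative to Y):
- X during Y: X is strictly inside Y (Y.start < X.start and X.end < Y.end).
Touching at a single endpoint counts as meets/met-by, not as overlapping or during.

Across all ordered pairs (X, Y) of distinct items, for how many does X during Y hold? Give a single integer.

Checking all 156 ordered pairs for relation 'during'; matching pairs in alphabetical order:
(proc37, proc44): proc37 during proc44 ✓
(proc37, proc46): proc37 during proc46 ✓
(proc37, proc48): proc37 during proc48 ✓
(proc37, proc49): proc37 during proc49 ✓
(proc38, proc41): proc38 during proc41 ✓
(proc38, proc43): proc38 during proc43 ✓
(proc38, proc47): proc38 during proc47 ✓
(proc39, proc49): proc39 during proc49 ✓
(proc42, proc41): proc42 during proc41 ✓
(proc42, proc43): proc42 during proc43 ✓
(proc42, proc49): proc42 during proc49 ✓
(proc46, proc49): proc46 during proc49 ✓
(proc47, proc41): proc47 during proc41 ✓
(proc47, proc43): proc47 during proc43 ✓
Count: 14.

14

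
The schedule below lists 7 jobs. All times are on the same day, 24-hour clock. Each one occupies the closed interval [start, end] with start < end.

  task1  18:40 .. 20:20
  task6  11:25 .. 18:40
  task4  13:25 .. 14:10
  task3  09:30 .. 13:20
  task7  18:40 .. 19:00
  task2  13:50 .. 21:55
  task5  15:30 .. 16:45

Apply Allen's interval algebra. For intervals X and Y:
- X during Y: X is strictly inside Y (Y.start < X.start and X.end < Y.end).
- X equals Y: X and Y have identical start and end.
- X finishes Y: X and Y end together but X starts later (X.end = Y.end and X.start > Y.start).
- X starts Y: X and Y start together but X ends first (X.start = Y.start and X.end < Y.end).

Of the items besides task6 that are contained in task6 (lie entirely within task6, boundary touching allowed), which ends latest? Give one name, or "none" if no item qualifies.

task5

Target task6 = [11:25, 18:40].
task1 [18:40, 20:20] → met-by → excluded.
task2 [13:50, 21:55] → overlapped-by → excluded.
task3 [09:30, 13:20] → overlaps → excluded.
task4 [13:25, 14:10] → during → candidate.
task5 [15:30, 16:45] → during → candidate.
task7 [18:40, 19:00] → met-by → excluded.
Among candidates, latest end is 16:45 → task5.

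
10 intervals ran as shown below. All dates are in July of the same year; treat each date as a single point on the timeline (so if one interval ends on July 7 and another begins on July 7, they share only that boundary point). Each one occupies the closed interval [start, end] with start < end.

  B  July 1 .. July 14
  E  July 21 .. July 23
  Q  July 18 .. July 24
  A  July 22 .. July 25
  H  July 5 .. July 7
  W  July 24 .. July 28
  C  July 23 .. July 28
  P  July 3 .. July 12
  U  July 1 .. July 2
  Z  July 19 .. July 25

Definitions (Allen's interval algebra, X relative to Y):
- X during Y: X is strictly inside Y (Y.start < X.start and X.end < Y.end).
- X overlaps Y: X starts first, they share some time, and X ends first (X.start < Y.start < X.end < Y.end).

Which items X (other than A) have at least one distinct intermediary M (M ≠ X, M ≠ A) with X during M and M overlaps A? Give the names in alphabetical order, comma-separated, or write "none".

Target A = [July 22, July 25].
Intermediaries M with M overlaps A: E, Q.
Via E — items with X during E: none.
Via Q — items with X during Q: E.
Union: E.

E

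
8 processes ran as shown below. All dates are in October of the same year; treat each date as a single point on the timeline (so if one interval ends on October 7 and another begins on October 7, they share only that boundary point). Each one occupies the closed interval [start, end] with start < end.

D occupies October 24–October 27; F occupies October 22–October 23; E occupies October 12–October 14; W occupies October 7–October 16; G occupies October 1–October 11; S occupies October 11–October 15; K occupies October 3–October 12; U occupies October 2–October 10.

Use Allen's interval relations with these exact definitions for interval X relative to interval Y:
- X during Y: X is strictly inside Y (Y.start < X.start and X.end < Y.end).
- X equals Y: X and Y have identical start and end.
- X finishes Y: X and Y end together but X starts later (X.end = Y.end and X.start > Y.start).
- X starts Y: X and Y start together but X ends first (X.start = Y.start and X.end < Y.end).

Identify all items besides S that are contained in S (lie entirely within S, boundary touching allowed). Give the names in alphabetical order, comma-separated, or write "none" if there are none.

E

Target S = [October 11, October 15].
D [October 24, October 27] → after → no.
E [October 12, October 14] → during → yes.
F [October 22, October 23] → after → no.
G [October 1, October 11] → meets → no.
K [October 3, October 12] → overlaps → no.
U [October 2, October 10] → before → no.
W [October 7, October 16] → contains → no.
Result: E.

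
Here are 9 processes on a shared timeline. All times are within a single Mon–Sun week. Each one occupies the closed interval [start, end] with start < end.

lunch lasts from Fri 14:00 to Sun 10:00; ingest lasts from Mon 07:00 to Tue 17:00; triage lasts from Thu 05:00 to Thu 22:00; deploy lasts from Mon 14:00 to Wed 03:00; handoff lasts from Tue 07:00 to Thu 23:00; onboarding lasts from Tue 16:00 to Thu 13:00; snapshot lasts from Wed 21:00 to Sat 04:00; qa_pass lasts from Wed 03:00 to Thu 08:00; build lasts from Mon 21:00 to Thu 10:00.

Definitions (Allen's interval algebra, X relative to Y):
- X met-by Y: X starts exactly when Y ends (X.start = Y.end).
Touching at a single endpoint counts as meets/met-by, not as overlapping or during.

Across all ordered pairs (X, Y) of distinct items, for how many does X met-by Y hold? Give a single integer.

Checking all 72 ordered pairs for relation 'met-by'; matching pairs in alphabetical order:
(qa_pass, deploy): qa_pass met-by deploy ✓
Count: 1.

1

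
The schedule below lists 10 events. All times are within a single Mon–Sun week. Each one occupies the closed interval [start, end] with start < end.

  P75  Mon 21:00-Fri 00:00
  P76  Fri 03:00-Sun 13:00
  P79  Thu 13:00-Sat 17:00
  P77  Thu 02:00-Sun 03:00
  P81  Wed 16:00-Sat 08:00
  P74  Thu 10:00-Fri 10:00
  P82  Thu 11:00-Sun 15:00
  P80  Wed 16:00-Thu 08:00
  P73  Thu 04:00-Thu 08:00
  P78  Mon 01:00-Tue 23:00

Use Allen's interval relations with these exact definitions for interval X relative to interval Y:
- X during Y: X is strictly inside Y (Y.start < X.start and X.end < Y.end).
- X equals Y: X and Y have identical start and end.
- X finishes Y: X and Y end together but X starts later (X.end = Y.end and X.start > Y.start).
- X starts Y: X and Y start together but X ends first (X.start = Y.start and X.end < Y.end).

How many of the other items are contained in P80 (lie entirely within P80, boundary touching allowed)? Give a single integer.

1

Target P80 = [Wed 16:00, Thu 08:00].
P73 [Thu 04:00, Thu 08:00] → finishes → counts.
P74 [Thu 10:00, Fri 10:00] → after → no.
P75 [Mon 21:00, Fri 00:00] → contains → no.
P76 [Fri 03:00, Sun 13:00] → after → no.
P77 [Thu 02:00, Sun 03:00] → overlapped-by → no.
P78 [Mon 01:00, Tue 23:00] → before → no.
P79 [Thu 13:00, Sat 17:00] → after → no.
P81 [Wed 16:00, Sat 08:00] → started-by → no.
P82 [Thu 11:00, Sun 15:00] → after → no.
Total: 1.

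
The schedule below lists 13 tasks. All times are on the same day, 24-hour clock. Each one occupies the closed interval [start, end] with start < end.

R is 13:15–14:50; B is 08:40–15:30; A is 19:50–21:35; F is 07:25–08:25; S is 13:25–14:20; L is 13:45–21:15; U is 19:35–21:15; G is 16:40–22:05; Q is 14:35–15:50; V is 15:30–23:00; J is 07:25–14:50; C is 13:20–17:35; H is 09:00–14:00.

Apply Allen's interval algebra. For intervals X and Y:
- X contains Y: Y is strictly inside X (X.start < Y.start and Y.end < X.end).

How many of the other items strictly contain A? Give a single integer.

2

Target A = [19:50, 21:35].
B [08:40, 15:30] → before → no.
C [13:20, 17:35] → before → no.
F [07:25, 08:25] → before → no.
G [16:40, 22:05] → contains → counts.
H [09:00, 14:00] → before → no.
J [07:25, 14:50] → before → no.
L [13:45, 21:15] → overlaps → no.
Q [14:35, 15:50] → before → no.
R [13:15, 14:50] → before → no.
S [13:25, 14:20] → before → no.
U [19:35, 21:15] → overlaps → no.
V [15:30, 23:00] → contains → counts.
Total: 2.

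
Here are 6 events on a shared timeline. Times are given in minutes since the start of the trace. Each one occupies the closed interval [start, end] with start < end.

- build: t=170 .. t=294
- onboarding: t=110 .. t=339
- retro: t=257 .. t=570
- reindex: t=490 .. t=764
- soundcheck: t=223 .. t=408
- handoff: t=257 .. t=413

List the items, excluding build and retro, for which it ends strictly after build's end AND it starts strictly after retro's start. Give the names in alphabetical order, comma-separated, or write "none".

reindex

Conditions: its end is strictly after build's end (X.end > t=294) AND its start is strictly after retro's start (X.start > t=257).
handoff: end t=413 > t=294? ✓; start t=257 > t=257? ✗ → no.
onboarding: end t=339 > t=294? ✓; start t=110 > t=257? ✗ → no.
reindex: end t=764 > t=294? ✓; start t=490 > t=257? ✓ → yes.
soundcheck: end t=408 > t=294? ✓; start t=223 > t=257? ✗ → no.
Result: reindex.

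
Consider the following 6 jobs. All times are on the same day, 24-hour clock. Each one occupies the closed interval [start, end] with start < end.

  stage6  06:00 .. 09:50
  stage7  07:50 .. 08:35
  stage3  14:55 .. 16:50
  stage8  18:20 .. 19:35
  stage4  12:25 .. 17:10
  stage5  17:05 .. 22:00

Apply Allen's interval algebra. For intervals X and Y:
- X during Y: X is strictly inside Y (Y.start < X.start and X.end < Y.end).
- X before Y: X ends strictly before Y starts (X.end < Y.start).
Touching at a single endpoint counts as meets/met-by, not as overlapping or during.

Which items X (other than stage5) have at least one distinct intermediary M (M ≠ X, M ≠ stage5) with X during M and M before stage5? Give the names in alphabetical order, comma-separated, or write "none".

stage7

Target stage5 = [17:05, 22:00].
Intermediaries M with M before stage5: stage3, stage6, stage7.
Via stage3 — items with X during stage3: none.
Via stage6 — items with X during stage6: stage7.
Via stage7 — items with X during stage7: none.
Union: stage7.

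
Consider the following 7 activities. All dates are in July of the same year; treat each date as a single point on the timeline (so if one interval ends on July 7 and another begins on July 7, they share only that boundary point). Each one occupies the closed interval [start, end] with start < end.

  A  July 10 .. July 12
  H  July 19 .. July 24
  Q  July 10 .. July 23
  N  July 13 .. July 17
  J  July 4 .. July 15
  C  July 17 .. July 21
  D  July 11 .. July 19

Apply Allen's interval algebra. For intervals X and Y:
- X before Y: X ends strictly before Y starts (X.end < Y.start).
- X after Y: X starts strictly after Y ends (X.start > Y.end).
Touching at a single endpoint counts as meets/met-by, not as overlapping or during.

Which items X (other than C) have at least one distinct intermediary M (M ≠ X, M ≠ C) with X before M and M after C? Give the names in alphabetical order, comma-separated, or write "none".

Target C = [July 17, July 21].
Intermediaries M with M after C: none.
Union: none.

none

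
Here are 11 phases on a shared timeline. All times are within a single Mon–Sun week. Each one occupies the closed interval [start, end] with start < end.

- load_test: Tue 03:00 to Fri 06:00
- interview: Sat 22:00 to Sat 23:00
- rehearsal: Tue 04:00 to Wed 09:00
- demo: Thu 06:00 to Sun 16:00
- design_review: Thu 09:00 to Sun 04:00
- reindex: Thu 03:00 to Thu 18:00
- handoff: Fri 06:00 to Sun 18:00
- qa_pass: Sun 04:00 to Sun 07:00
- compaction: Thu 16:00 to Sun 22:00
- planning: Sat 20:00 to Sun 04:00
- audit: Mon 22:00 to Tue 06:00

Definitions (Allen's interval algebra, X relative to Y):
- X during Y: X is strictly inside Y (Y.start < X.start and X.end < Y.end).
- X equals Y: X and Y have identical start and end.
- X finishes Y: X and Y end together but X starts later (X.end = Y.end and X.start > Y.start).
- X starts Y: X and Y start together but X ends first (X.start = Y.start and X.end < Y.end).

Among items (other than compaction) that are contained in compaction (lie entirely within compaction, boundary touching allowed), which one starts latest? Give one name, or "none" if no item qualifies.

Target compaction = [Thu 16:00, Sun 22:00].
audit [Mon 22:00, Tue 06:00] → before → excluded.
demo [Thu 06:00, Sun 16:00] → overlaps → excluded.
design_review [Thu 09:00, Sun 04:00] → overlaps → excluded.
handoff [Fri 06:00, Sun 18:00] → during → candidate.
interview [Sat 22:00, Sat 23:00] → during → candidate.
load_test [Tue 03:00, Fri 06:00] → overlaps → excluded.
planning [Sat 20:00, Sun 04:00] → during → candidate.
qa_pass [Sun 04:00, Sun 07:00] → during → candidate.
rehearsal [Tue 04:00, Wed 09:00] → before → excluded.
reindex [Thu 03:00, Thu 18:00] → overlaps → excluded.
Among candidates, latest start is Sun 04:00 → qa_pass.

qa_pass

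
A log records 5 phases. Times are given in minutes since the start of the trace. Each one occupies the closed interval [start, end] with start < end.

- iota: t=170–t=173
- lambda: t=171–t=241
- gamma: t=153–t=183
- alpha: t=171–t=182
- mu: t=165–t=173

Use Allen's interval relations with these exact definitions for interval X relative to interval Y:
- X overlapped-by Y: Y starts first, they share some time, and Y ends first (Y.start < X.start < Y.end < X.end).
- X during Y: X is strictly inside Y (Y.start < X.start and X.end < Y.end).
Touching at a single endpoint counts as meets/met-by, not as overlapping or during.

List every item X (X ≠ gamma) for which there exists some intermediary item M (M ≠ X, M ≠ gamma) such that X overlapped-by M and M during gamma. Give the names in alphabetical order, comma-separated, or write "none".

alpha, lambda

Target gamma = [t=153, t=183].
Intermediaries M with M during gamma: alpha, iota, mu.
Via alpha — items with X overlapped-by alpha: none.
Via iota — items with X overlapped-by iota: alpha, lambda.
Via mu — items with X overlapped-by mu: alpha, lambda.
Union: alpha, lambda.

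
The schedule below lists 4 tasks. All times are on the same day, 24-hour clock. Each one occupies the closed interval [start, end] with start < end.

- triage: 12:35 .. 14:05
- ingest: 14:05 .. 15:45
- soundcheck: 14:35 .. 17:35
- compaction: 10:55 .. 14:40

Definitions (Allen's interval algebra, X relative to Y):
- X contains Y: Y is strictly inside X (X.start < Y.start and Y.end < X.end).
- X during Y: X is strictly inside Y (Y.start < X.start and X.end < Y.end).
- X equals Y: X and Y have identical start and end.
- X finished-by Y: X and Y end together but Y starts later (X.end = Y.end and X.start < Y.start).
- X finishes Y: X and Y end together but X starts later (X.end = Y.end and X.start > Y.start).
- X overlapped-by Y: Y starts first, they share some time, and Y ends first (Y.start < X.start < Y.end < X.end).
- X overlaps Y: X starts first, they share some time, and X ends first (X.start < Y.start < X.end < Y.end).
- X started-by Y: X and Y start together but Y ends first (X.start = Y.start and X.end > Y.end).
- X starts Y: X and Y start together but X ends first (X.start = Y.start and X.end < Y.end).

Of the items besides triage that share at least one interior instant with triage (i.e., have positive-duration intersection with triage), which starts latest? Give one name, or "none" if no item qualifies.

Target triage = [12:35, 14:05].
compaction [10:55, 14:40] → contains → candidate.
ingest [14:05, 15:45] → met-by → excluded.
soundcheck [14:35, 17:35] → after → excluded.
Among candidates, latest start is 10:55 → compaction.

compaction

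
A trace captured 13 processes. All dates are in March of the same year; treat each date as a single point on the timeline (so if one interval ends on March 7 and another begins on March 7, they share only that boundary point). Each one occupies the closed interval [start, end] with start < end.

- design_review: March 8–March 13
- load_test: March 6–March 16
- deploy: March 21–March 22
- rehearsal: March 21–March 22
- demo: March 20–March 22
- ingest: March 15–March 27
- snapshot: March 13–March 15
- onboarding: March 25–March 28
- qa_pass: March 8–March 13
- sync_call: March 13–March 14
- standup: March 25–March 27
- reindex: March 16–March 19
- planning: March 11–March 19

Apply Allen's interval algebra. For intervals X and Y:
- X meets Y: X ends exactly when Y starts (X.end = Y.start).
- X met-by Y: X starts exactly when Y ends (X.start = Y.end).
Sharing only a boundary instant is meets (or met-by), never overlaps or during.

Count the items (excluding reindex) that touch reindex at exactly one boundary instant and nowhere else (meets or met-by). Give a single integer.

1

Target reindex = [March 16, March 19].
demo [March 20, March 22] → after → no.
deploy [March 21, March 22] → after → no.
design_review [March 8, March 13] → before → no.
ingest [March 15, March 27] → contains → no.
load_test [March 6, March 16] → meets → counts.
onboarding [March 25, March 28] → after → no.
planning [March 11, March 19] → finished-by → no.
qa_pass [March 8, March 13] → before → no.
rehearsal [March 21, March 22] → after → no.
snapshot [March 13, March 15] → before → no.
standup [March 25, March 27] → after → no.
sync_call [March 13, March 14] → before → no.
Total: 1.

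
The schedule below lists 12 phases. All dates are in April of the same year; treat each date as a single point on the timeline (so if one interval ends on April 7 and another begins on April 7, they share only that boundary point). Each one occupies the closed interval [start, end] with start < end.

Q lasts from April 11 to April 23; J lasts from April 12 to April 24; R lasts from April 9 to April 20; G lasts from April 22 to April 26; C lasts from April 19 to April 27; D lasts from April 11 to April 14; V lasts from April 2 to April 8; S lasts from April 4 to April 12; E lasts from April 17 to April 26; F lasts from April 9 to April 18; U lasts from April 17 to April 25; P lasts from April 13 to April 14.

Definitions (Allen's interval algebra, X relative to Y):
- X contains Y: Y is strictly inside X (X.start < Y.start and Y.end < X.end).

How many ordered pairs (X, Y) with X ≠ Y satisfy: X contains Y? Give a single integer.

Checking all 132 ordered pairs for relation 'contains'; matching pairs in alphabetical order:
(C, G): C contains G ✓
(F, D): F contains D ✓
(F, P): F contains P ✓
(J, P): J contains P ✓
(Q, P): Q contains P ✓
(R, D): R contains D ✓
(R, P): R contains P ✓
Count: 7.

7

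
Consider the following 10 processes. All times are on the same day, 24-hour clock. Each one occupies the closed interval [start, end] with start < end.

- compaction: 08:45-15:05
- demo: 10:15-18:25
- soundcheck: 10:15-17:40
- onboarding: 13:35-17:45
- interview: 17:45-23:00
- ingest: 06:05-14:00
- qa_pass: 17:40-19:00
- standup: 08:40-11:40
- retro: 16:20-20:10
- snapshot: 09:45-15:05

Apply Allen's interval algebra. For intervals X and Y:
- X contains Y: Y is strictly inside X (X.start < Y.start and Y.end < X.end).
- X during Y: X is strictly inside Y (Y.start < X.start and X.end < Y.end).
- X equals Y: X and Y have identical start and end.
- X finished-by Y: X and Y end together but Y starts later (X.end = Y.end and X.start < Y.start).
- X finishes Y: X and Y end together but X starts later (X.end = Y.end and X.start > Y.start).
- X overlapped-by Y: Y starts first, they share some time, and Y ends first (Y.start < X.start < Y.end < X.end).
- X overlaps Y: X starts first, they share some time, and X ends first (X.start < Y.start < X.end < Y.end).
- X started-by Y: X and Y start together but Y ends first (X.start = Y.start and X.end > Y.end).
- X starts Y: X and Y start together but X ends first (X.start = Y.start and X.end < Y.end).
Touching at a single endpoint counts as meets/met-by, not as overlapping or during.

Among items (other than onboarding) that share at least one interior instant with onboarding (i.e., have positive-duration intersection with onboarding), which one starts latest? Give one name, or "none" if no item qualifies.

qa_pass

Target onboarding = [13:35, 17:45].
compaction [08:45, 15:05] → overlaps → candidate.
demo [10:15, 18:25] → contains → candidate.
ingest [06:05, 14:00] → overlaps → candidate.
interview [17:45, 23:00] → met-by → excluded.
qa_pass [17:40, 19:00] → overlapped-by → candidate.
retro [16:20, 20:10] → overlapped-by → candidate.
snapshot [09:45, 15:05] → overlaps → candidate.
soundcheck [10:15, 17:40] → overlaps → candidate.
standup [08:40, 11:40] → before → excluded.
Among candidates, latest start is 17:40 → qa_pass.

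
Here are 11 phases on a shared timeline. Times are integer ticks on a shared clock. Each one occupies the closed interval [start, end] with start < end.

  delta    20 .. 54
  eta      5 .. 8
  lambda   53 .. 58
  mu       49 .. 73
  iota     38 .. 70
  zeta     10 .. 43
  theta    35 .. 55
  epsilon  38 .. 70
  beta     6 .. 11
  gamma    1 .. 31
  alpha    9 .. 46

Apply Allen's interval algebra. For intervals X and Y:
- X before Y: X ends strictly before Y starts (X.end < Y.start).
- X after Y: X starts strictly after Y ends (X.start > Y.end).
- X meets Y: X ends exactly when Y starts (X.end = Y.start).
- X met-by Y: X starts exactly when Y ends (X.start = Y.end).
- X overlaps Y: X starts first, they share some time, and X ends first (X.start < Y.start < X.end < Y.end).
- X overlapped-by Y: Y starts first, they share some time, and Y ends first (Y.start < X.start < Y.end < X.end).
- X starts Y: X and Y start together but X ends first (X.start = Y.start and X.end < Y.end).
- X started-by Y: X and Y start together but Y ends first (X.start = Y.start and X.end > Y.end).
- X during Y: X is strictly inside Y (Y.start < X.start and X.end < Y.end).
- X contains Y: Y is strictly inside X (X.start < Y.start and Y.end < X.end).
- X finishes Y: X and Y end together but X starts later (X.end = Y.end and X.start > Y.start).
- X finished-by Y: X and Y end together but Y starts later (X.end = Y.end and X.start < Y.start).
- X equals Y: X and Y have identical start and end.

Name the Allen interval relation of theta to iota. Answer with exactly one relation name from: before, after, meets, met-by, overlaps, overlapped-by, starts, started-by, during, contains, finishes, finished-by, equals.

theta = [35, 55]; iota = [38, 70].
Compare endpoints: theta.start < iota.start, theta.start < iota.end, theta.end > iota.start, theta.end < iota.end.
That pattern is 'overlaps'.

overlaps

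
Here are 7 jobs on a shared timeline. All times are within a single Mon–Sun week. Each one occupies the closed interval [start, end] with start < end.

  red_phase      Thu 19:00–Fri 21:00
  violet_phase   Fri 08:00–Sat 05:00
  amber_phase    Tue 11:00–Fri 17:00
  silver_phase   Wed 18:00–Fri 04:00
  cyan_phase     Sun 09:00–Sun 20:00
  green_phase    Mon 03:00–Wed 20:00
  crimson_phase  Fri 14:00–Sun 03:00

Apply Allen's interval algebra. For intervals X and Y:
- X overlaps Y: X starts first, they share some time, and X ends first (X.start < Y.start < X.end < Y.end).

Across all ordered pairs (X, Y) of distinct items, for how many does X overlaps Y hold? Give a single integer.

9

Checking all 42 ordered pairs for relation 'overlaps'; matching pairs in alphabetical order:
(amber_phase, crimson_phase): amber_phase overlaps crimson_phase ✓
(amber_phase, red_phase): amber_phase overlaps red_phase ✓
(amber_phase, violet_phase): amber_phase overlaps violet_phase ✓
(green_phase, amber_phase): green_phase overlaps amber_phase ✓
(green_phase, silver_phase): green_phase overlaps silver_phase ✓
(red_phase, crimson_phase): red_phase overlaps crimson_phase ✓
(red_phase, violet_phase): red_phase overlaps violet_phase ✓
(silver_phase, red_phase): silver_phase overlaps red_phase ✓
(violet_phase, crimson_phase): violet_phase overlaps crimson_phase ✓
Count: 9.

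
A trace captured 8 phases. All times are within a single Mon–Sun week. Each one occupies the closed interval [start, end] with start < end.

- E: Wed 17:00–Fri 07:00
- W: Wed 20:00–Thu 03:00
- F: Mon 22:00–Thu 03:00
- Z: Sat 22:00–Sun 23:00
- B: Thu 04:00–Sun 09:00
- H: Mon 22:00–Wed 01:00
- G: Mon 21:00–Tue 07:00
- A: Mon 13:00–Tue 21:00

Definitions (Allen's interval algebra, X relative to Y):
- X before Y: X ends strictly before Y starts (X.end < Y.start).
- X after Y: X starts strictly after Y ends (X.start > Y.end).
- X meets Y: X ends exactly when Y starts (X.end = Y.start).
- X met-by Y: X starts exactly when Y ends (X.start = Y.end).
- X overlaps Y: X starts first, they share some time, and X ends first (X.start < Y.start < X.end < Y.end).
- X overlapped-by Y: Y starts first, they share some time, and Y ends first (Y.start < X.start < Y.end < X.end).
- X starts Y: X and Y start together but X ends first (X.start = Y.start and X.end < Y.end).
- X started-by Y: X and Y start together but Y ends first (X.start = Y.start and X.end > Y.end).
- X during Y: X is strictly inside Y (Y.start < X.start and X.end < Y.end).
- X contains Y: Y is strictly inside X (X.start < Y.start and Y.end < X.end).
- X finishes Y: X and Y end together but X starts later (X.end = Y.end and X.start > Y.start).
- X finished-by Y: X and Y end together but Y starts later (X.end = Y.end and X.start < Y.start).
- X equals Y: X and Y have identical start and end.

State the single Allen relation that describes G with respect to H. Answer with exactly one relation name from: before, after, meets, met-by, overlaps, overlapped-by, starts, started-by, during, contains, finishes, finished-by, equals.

overlaps

G = [Mon 21:00, Tue 07:00]; H = [Mon 22:00, Wed 01:00].
Compare endpoints: G.start < H.start, G.start < H.end, G.end > H.start, G.end < H.end.
That pattern is 'overlaps'.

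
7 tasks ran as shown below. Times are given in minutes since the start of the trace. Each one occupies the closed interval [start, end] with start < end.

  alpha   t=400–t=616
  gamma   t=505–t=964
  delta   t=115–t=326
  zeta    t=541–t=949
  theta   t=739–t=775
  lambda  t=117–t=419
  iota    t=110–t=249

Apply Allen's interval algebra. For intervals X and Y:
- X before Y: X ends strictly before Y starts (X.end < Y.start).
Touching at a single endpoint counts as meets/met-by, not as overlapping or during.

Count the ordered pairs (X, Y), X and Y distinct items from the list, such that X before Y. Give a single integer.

Checking all 42 ordered pairs for relation 'before'; matching pairs in alphabetical order:
(alpha, theta): alpha before theta ✓
(delta, alpha): delta before alpha ✓
(delta, gamma): delta before gamma ✓
(delta, theta): delta before theta ✓
(delta, zeta): delta before zeta ✓
(iota, alpha): iota before alpha ✓
(iota, gamma): iota before gamma ✓
(iota, theta): iota before theta ✓
(iota, zeta): iota before zeta ✓
(lambda, gamma): lambda before gamma ✓
(lambda, theta): lambda before theta ✓
(lambda, zeta): lambda before zeta ✓
Count: 12.

12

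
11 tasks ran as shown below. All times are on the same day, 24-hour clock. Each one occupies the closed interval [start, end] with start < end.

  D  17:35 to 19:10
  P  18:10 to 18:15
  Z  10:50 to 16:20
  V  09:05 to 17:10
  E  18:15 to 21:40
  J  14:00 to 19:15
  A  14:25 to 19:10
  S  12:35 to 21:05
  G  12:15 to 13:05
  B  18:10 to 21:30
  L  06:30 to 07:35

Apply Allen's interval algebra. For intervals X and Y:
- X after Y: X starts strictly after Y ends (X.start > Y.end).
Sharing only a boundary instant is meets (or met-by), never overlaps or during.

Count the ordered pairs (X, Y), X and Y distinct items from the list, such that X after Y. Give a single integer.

Checking all 110 ordered pairs for relation 'after'; matching pairs in alphabetical order:
(A, G): A after G ✓
(A, L): A after L ✓
(B, G): B after G ✓
(B, L): B after L ✓
(B, V): B after V ✓
(B, Z): B after Z ✓
(D, G): D after G ✓
(D, L): D after L ✓
(D, V): D after V ✓
(D, Z): D after Z ✓
(E, G): E after G ✓
(E, L): E after L ✓
(E, V): E after V ✓
(E, Z): E after Z ✓
(G, L): G after L ✓
(J, G): J after G ✓
(J, L): J after L ✓
(P, G): P after G ✓
(P, L): P after L ✓
(P, V): P after V ✓
(P, Z): P after Z ✓
(S, L): S after L ✓
(V, L): V after L ✓
(Z, L): Z after L ✓
Count: 24.

24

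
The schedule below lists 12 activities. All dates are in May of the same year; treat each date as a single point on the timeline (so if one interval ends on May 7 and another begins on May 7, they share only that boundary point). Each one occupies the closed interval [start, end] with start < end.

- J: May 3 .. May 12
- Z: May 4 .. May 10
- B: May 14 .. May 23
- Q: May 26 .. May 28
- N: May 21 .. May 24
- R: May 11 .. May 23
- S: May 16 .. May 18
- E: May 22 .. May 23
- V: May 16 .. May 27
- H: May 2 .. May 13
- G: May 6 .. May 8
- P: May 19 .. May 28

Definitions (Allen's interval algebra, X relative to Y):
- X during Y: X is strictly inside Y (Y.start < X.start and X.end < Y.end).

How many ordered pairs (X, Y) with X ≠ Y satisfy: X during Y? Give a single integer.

13

Checking all 132 ordered pairs for relation 'during'; matching pairs in alphabetical order:
(E, N): E during N ✓
(E, P): E during P ✓
(E, V): E during V ✓
(G, H): G during H ✓
(G, J): G during J ✓
(G, Z): G during Z ✓
(J, H): J during H ✓
(N, P): N during P ✓
(N, V): N during V ✓
(S, B): S during B ✓
(S, R): S during R ✓
(Z, H): Z during H ✓
(Z, J): Z during J ✓
Count: 13.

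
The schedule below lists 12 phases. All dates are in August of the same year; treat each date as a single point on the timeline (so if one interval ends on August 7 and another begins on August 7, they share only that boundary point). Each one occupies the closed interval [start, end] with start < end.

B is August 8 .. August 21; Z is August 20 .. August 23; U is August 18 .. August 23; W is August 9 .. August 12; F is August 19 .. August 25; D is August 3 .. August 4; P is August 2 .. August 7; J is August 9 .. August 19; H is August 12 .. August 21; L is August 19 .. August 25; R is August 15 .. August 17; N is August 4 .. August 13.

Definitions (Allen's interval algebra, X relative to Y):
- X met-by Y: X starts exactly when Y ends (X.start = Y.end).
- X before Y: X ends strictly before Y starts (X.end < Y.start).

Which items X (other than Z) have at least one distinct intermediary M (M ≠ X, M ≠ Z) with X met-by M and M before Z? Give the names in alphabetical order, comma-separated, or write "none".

Target Z = [August 20, August 23].
Intermediaries M with M before Z: D, J, N, P, R, W.
Via D — items with X met-by D: N.
Via J — items with X met-by J: F, L.
Via N — items with X met-by N: none.
Via P — items with X met-by P: none.
Via R — items with X met-by R: none.
Via W — items with X met-by W: H.
Union: F, H, L, N.

F, H, L, N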